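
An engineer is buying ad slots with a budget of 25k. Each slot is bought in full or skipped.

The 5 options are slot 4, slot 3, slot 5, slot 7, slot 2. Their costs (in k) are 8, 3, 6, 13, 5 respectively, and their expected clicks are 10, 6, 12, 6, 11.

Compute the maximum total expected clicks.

Allowing fractional choices, the relaxed optimum would be about 40.4, but ad slots are indivisible.
slot 4 + slot 3 + slot 5 + slot 2: cost 8 + 3 + 6 + 5 = 22 ≤ 25, expected clicks 10 + 6 + 12 + 11 = 39.
slot 3 + slot 5 + slot 2: cost 3 + 6 + 5 = 14 ≤ 25, expected clicks 6 + 12 + 11 = 29.
slot 4 + slot 5 + slot 2: cost 8 + 6 + 5 = 19 ≤ 25, expected clicks 10 + 12 + 11 = 33.
Best is slot 4, slot 3, slot 5, and slot 2 with total expected clicks 39.

39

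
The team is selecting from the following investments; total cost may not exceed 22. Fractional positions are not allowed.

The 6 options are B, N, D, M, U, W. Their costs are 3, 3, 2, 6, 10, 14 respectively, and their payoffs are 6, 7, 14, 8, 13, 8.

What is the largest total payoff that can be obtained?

42

B + N + D + U: cost 3 + 3 + 2 + 10 = 18 ≤ 22, payoff 6 + 7 + 14 + 13 = 40.
B + D + M + U: cost 3 + 2 + 6 + 10 = 21 ≤ 22, payoff 6 + 14 + 8 + 13 = 41.
N + D + M + U: cost 3 + 2 + 6 + 10 = 21 ≤ 22, payoff 7 + 14 + 8 + 13 = 42.
Best is N, D, M, and U with total payoff 42.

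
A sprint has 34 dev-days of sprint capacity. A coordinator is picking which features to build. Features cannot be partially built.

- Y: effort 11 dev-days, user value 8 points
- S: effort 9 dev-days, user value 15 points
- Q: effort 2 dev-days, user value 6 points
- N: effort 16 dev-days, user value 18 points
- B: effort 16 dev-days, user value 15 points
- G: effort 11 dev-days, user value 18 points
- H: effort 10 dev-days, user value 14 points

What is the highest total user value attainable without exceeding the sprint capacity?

Allowing fractional choices, the relaxed optimum would be about 55.2, but features are indivisible.
S + Q + G + H: effort 9 + 2 + 11 + 10 = 32 ≤ 34, user value 15 + 6 + 18 + 14 = 53.
Y + S + Q + G: effort 11 + 9 + 2 + 11 = 33 ≤ 34, user value 8 + 15 + 6 + 18 = 47.
S + G + H: effort 9 + 11 + 10 = 30 ≤ 34, user value 15 + 18 + 14 = 47.
Best is S, Q, G, and H with total user value 53.

53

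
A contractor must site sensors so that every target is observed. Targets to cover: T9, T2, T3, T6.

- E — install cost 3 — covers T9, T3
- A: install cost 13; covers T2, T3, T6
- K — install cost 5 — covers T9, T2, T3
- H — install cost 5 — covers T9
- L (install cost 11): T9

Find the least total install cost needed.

The greedy cost-per-new-target heuristic would pick E, K, and A for 21, but a cheaper cover exists.
Choose E and A: together they cover T9, T2, T3, T6 — every target.
Total install cost: 3 + 13 = 16.
No cover costs less than 16.

16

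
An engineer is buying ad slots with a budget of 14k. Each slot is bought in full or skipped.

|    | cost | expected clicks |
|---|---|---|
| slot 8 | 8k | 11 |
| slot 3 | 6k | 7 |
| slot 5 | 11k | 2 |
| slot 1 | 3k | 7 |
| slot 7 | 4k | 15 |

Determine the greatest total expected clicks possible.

Allowing fractional choices, the relaxed optimum would be about 31.6, but ad slots are indivisible.
slot 8 + slot 7: cost 8 + 4 = 12 ≤ 14, expected clicks 11 + 15 = 26.
slot 3 + slot 1 + slot 7: cost 6 + 3 + 4 = 13 ≤ 14, expected clicks 7 + 7 + 15 = 29.
Best is slot 3, slot 1, and slot 7 with total expected clicks 29.

29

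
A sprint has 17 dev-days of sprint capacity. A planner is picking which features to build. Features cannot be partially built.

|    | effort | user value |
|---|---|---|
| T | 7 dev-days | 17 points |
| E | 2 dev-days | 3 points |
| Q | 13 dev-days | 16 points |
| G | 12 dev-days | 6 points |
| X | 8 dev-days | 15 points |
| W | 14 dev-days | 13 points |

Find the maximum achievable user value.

Treat it as a binary knapsack problem.
T + X: effort 7 + 8 = 15 ≤ 17, user value 17 + 15 = 32.
T + E + X: effort 7 + 2 + 8 = 17 ≤ 17, user value 17 + 3 + 15 = 35.
Best is T, E, and X with total user value 35.

35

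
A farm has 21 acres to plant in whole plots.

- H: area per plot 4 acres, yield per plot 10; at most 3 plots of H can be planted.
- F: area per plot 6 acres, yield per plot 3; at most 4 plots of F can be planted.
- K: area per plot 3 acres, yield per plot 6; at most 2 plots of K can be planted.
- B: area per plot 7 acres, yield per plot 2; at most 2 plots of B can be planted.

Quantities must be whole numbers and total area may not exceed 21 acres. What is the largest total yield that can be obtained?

3×H, 1×F, and 1×K: area 21 ≤ 21, yield 3·10 + 1·3 + 1·6 = 39.
3×H and 2×K: area 18 ≤ 21, yield 3·10 + 2·6 = 42.
Best is 42.

42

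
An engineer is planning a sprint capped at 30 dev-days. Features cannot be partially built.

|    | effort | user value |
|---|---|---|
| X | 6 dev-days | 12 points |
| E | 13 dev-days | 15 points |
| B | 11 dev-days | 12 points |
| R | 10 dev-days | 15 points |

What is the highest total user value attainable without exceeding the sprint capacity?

42

This is a 0-1 knapsack instance.
Allowing fractional choices, the relaxed optimum would be about 43.1, but features are indivisible.
X + E + R: effort 6 + 13 + 10 = 29 ≤ 30, user value 12 + 15 + 15 = 42.
X + B + R: effort 6 + 11 + 10 = 27 ≤ 30, user value 12 + 12 + 15 = 39.
Best is X, E, and R with total user value 42.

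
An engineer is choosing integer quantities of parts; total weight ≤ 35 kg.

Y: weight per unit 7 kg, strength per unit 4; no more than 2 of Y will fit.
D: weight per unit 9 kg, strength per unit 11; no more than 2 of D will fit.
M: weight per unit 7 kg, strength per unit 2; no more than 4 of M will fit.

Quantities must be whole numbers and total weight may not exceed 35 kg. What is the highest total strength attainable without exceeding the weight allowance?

Take 2×Y and 2×D: weight 32 ≤ 35, strength 2·4 + 2·11 = 30.
D has the best ratio (11/9) and is taken to its limit of 2; remaining capacity is filled optimally with the others.

30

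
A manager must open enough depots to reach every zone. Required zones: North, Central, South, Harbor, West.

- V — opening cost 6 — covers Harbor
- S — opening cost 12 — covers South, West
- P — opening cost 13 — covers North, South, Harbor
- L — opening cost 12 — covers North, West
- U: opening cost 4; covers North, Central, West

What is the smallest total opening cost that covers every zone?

The greedy cost-per-new-zone heuristic would pick U, V, and S for 22, but a cheaper cover exists.
Choose P and U: together they cover North, Central, South, Harbor, West — every zone.
Total opening cost: 13 + 4 = 17.
No cover costs less than 17.

17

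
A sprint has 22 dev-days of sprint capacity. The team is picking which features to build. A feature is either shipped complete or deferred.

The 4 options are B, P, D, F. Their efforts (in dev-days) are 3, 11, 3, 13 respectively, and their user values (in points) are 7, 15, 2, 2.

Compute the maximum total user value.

24

Allowing fractional choices, the relaxed optimum would be about 24.8, but features are indivisible.
B + P: effort 3 + 11 = 14 ≤ 22, user value 7 + 15 = 22.
B + P + D: effort 3 + 11 + 3 = 17 ≤ 22, user value 7 + 15 + 2 = 24.
Best is B, P, and D with total user value 24.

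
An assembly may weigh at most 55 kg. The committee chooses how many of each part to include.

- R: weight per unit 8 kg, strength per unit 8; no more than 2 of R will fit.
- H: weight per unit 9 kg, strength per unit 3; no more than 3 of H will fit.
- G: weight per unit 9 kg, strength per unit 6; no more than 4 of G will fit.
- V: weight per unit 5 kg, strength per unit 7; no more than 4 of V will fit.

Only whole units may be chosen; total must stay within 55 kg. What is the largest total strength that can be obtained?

56

V has the best ratio (7/5); taking only V gives at most 4×7 = 28 (stopped by the supply cap of 4).
Mixing does better — 2×R, 2×G, and 4×V: weight 54 ≤ 55, strength 2·8 + 2·6 + 4·7 = 56.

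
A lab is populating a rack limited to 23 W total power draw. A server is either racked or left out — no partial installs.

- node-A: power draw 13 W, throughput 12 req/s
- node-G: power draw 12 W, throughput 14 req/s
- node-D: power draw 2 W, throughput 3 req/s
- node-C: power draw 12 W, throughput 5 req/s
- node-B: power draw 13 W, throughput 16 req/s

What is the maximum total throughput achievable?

19

node-B: power draw 13 ≤ 23, throughput 16.
node-G + node-D: power draw 12 + 2 = 14 ≤ 23, throughput 14 + 3 = 17.
node-D + node-B: power draw 2 + 13 = 15 ≤ 23, throughput 3 + 16 = 19.
Best is node-D and node-B with total throughput 19.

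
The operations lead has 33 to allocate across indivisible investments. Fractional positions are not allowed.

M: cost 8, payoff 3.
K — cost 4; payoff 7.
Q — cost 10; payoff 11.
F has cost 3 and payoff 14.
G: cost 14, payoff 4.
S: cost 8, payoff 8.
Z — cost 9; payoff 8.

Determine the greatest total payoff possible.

Q + F + S + Z: cost 10 + 3 + 8 + 9 = 30 ≤ 33, payoff 11 + 14 + 8 + 8 = 41.
M + K + Q + F + S: cost 8 + 4 + 10 + 3 + 8 = 33 ≤ 33, payoff 3 + 7 + 11 + 14 + 8 = 43.
K + Q + F + S: cost 4 + 10 + 3 + 8 = 25 ≤ 33, payoff 7 + 11 + 14 + 8 = 40.
Best is M, K, Q, F, and S with total payoff 43.

43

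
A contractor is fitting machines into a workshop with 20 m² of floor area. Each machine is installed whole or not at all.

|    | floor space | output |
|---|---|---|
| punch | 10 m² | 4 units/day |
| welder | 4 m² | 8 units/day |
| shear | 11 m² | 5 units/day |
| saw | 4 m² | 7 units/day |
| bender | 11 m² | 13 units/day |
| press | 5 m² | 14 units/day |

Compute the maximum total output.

35

saw + bender + press: floor space 4 + 11 + 5 = 20 ≤ 20, output 7 + 13 + 14 = 34.
welder + bender + press: floor space 4 + 11 + 5 = 20 ≤ 20, output 8 + 13 + 14 = 35.
Best is welder, bender, and press with total output 35.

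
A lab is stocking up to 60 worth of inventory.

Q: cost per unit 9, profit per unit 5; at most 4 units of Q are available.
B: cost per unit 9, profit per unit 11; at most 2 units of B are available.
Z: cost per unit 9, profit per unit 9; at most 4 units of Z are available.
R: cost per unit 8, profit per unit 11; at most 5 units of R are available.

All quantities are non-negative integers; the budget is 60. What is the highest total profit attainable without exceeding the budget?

77

This is a bounded integer knapsack.
R has the best ratio (11/8); taking only R gives at most 5×11 = 55 (stopped by the supply cap of 5).
Mixing does better — 2×B and 5×R: cost 58 ≤ 60, profit 2·11 + 5·11 = 77.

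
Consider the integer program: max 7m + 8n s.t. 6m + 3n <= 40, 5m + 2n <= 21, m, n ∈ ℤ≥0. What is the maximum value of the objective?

(m,n)=(0,10): 6·0+3·10=30≤40, 5·0+2·10=20≤21, objective 80.
(m,n)=(0,9): 6·0+3·9=27≤40, 5·0+2·9=18≤21, objective 72.
Maximum is 80 at (m,n)=(0,10).

80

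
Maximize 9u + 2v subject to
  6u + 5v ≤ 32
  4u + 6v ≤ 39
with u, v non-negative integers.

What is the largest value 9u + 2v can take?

The continuous relaxation peaks at (5.33, 0) with value 48.00; rounding to a feasible lattice point costs some objective.
(u,v)=(5,0): 6·5+5·0=30≤32, 4·5+6·0=20≤39, objective 45.
(u,v)=(4,1): 6·4+5·1=29≤32, 4·4+6·1=22≤39, objective 38.
(u,v)=(4,0): 6·4+5·0=24≤32, 4·4+6·0=16≤39, objective 36.
Maximum is 45 at (u,v)=(5,0).

45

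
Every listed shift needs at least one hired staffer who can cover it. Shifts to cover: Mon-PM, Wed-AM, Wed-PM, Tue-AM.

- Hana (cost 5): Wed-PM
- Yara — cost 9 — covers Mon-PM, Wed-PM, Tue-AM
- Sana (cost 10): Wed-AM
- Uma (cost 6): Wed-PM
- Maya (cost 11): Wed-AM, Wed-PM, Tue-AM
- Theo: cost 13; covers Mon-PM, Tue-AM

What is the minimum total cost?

19

Choose Yara and Sana: together they cover Mon-PM, Wed-AM, Wed-PM, Tue-AM — every shift.
Total cost: 9 + 10 = 19.
No cover costs less than 19.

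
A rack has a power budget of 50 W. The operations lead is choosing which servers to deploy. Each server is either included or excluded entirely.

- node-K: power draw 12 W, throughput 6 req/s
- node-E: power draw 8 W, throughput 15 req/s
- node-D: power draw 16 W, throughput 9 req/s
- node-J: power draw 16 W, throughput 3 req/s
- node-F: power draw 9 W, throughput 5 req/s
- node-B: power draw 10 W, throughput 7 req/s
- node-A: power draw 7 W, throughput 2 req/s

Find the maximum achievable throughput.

38

Treat it as a binary knapsack problem.
Allowing fractional choices, the relaxed optimum would be about 39.5, but servers are indivisible.
node-E + node-D + node-F + node-B + node-A: power draw 8 + 16 + 9 + 10 + 7 = 50 ≤ 50, throughput 15 + 9 + 5 + 7 + 2 = 38.
node-E + node-D + node-F + node-B: power draw 8 + 16 + 9 + 10 = 43 ≤ 50, throughput 15 + 9 + 5 + 7 = 36.
node-K + node-E + node-D + node-B: power draw 12 + 8 + 16 + 10 = 46 ≤ 50, throughput 6 + 15 + 9 + 7 = 37.
Best is node-E, node-D, node-F, node-B, and node-A with total throughput 38.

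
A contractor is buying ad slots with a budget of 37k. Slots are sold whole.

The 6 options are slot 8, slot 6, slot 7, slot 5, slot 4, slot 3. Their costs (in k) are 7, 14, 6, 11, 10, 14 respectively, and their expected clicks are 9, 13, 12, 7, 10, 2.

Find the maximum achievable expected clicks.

44

Take slot 8, slot 6, slot 7, and slot 4: cost 7 + 14 + 6 + 10 = 37 ≤ 37, expected clicks 9 + 13 + 12 + 10 = 44.
No other feasible combination does better.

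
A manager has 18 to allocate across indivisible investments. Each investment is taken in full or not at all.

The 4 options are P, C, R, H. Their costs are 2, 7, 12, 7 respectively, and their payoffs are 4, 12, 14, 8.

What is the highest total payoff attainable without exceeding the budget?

Allowing fractional choices, the relaxed optimum would be about 26.5, but investments are indivisible.
P + C + H: cost 2 + 7 + 7 = 16 ≤ 18, payoff 4 + 12 + 8 = 24.
P + R: cost 2 + 12 = 14 ≤ 18, payoff 4 + 14 = 18.
C + H: cost 7 + 7 = 14 ≤ 18, payoff 12 + 8 = 20.
Best is P, C, and H with total payoff 24.

24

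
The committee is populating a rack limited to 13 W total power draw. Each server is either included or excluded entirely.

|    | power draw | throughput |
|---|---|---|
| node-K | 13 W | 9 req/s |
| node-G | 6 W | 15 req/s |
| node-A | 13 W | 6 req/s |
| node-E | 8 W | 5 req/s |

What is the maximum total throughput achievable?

Allowing fractional choices, the relaxed optimum would be about 19.8, but servers are indivisible.
node-G: power draw 6 ≤ 13, throughput 15.
node-K: power draw 13 ≤ 13, throughput 9.
node-A: power draw 13 ≤ 13, throughput 6.
Best is node-G with total throughput 15.

15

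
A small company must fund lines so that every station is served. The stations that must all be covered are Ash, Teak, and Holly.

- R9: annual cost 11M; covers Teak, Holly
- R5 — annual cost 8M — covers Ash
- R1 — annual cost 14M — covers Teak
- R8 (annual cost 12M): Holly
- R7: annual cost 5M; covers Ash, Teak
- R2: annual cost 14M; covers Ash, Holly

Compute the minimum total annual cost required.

16

Choose R9 and R7: together they cover Ash, Teak, Holly — every station.
Total annual cost: 11 + 5 = 16.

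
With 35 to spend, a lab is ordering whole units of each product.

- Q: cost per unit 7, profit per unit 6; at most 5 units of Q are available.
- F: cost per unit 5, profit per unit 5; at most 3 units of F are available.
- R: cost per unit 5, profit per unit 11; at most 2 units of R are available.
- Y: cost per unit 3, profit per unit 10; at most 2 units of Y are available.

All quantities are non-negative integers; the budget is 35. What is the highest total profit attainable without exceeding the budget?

59

2×Q, 1×F, 2×R, and 2×Y: cost 35 ≤ 35, profit 2·6 + 1·5 + 2·11 + 2·10 = 59.
1×Q, 2×F, 2×R, and 2×Y: cost 33 ≤ 35, profit 1·6 + 2·5 + 2·11 + 2·10 = 58.
Best is 59.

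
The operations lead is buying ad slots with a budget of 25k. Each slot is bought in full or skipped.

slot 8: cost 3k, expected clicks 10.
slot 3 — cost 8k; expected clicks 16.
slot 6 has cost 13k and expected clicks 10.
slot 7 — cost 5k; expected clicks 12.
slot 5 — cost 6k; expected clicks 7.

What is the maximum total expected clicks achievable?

45

Allowing fractional choices, the relaxed optimum would be about 47.3, but ad slots are indivisible.
slot 8 + slot 3 + slot 7 + slot 5: cost 3 + 8 + 5 + 6 = 22 ≤ 25, expected clicks 10 + 16 + 12 + 7 = 45.
slot 8 + slot 3 + slot 7: cost 3 + 8 + 5 = 16 ≤ 25, expected clicks 10 + 16 + 12 = 38.
slot 8 + slot 3 + slot 6: cost 3 + 8 + 13 = 24 ≤ 25, expected clicks 10 + 16 + 10 = 36.
Best is slot 8, slot 3, slot 7, and slot 5 with total expected clicks 45.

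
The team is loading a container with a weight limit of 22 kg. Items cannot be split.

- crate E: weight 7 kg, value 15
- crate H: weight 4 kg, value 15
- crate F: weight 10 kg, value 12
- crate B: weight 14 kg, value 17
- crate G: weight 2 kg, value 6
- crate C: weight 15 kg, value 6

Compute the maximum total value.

42

This is a 0-1 knapsack instance.
Take crate E, crate H, and crate F: weight 7 + 4 + 10 = 21 ≤ 22, value 15 + 15 + 12 = 42.
No other feasible combination does better.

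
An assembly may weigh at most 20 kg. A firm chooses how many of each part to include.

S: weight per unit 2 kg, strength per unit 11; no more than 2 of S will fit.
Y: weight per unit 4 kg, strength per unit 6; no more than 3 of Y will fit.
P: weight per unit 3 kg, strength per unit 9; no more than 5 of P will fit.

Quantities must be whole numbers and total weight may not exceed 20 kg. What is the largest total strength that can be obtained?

67

2×S, 1×Y, and 4×P: weight 20 ≤ 20, strength 2·11 + 1·6 + 4·9 = 64.
2×S and 5×P: weight 19 ≤ 20, strength 2·11 + 5·9 = 67.
Best is 67.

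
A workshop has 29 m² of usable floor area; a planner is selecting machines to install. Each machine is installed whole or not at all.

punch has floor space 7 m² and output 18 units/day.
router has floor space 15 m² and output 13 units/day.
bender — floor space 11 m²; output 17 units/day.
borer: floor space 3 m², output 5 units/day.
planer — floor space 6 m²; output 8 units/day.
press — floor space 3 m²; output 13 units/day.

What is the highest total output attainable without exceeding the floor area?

punch + router + borer + press: floor space 7 + 15 + 3 + 3 = 28 ≤ 29, output 18 + 13 + 5 + 13 = 49.
punch + bender + planer + press: floor space 7 + 11 + 6 + 3 = 27 ≤ 29, output 18 + 17 + 8 + 13 = 56.
punch + bender + borer + press: floor space 7 + 11 + 3 + 3 = 24 ≤ 29, output 18 + 17 + 5 + 13 = 53.
Best is punch, bender, planer, and press with total output 56.

56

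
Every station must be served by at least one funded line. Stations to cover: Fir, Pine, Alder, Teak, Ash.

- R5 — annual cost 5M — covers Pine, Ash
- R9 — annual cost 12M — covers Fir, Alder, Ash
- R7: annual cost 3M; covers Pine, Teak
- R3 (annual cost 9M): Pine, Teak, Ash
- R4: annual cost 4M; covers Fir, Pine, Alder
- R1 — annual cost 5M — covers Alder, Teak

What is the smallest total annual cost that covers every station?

12

This is an integer covering problem.
Choose R5, R7, and R4: together they cover Fir, Pine, Alder, Teak, Ash — every station.
Total annual cost: 5 + 3 + 4 = 12.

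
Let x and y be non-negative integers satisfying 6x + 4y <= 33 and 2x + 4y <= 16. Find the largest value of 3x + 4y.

The continuous relaxation peaks at (4.25, 1.88) with value 20.25; rounding to a feasible lattice point costs some objective.
(x,y)=(4,2) is feasible, giving 20.
(x,y)=(3,2) is feasible, giving 17.
(x,y)=(4,1) is feasible, giving 16.
No feasible integer point exceeds 20.

20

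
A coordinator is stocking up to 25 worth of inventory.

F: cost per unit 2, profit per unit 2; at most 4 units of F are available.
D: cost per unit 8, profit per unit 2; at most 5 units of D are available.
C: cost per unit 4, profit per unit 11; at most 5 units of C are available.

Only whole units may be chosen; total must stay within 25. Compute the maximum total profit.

1×F and 5×C: cost 22 ≤ 25, profit 1·2 + 5·11 = 57.
2×F and 5×C: cost 24 ≤ 25, profit 2·2 + 5·11 = 59.
Best is 59.

59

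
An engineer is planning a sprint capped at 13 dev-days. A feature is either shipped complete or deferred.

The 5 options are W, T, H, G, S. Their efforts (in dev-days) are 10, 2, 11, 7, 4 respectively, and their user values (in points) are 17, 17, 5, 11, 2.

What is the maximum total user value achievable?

34

Treat it as a binary knapsack problem.
T + G: effort 2 + 7 = 9 ≤ 13, user value 17 + 11 = 28.
W + T: effort 10 + 2 = 12 ≤ 13, user value 17 + 17 = 34.
T + G + S: effort 2 + 7 + 4 = 13 ≤ 13, user value 17 + 11 + 2 = 30.
Best is W and T with total user value 34.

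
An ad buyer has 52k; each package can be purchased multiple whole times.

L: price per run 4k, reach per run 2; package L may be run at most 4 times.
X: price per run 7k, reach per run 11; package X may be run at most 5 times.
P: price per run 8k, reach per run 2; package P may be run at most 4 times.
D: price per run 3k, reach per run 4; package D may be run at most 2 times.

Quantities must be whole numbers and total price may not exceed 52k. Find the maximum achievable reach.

X has the best ratio (11/7); taking only X gives at most 5×11 = 55 (stopped by the supply cap of 5).
Mixing does better — 2×L, 5×X, and 2×D: price 49 ≤ 52, reach 2·2 + 5·11 + 2·4 = 67.

67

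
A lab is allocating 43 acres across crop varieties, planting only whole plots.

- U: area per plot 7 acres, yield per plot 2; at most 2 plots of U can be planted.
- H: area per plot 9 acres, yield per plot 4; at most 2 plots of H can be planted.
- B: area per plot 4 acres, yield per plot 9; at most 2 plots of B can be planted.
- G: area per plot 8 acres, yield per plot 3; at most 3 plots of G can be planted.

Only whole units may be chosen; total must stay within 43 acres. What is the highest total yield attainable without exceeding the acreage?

Take 2×H, 2×B, and 2×G: area 42 ≤ 43, yield 2·4 + 2·9 + 2·3 = 32.
B has the best ratio (9/4) and is taken to its limit of 2; remaining capacity is filled optimally with the others.

32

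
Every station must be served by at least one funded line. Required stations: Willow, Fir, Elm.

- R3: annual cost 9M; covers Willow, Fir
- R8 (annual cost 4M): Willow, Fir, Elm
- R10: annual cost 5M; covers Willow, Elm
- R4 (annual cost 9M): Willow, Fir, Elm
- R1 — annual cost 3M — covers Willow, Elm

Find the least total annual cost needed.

4

This is a weighted set-cover instance.
R8 alone covers Willow, Fir, Elm — every station.
Total annual cost: 4.
No cover costs less than 4.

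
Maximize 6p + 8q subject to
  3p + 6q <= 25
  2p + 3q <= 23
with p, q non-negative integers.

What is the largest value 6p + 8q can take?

(p,q)=(8,0): 3·8+6·0=24≤25, 2·8+3·0=16≤23, objective 48.
(p,q)=(7,0): 3·7+6·0=21≤25, 2·7+3·0=14≤23, objective 42.
The best lattice point is (8,0), giving 48.

48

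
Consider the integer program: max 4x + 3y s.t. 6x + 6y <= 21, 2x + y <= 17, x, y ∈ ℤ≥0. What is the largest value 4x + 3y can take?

Relaxing integrality, the LP optimum is 14.00 at (x,y) = (3.5, 0), which is not an integer point.
(x,y)=(3,0): 6·3+6·0=18≤21, 2·3+1·0=6≤17, objective 12.
(x,y)=(2,1): 6·2+6·1=18≤21, 2·2+1·1=5≤17, objective 11.
(x,y)=(2,0): 6·2+6·0=12≤21, 2·2+1·0=4≤17, objective 8.
No feasible integer point exceeds 12.

12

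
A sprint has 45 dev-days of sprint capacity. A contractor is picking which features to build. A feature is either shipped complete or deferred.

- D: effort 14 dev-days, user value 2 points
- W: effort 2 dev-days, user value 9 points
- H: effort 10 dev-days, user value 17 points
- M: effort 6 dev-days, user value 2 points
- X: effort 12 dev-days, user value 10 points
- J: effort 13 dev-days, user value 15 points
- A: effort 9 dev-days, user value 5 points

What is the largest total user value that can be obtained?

53

Allowing fractional choices, the relaxed optimum would be about 55.4, but features are indivisible.
W + H + M + X + J: effort 2 + 10 + 6 + 12 + 13 = 43 ≤ 45, user value 9 + 17 + 2 + 10 + 15 = 53.
W + H + X + J: effort 2 + 10 + 12 + 13 = 37 ≤ 45, user value 9 + 17 + 10 + 15 = 51.
Best is W, H, M, X, and J with total user value 53.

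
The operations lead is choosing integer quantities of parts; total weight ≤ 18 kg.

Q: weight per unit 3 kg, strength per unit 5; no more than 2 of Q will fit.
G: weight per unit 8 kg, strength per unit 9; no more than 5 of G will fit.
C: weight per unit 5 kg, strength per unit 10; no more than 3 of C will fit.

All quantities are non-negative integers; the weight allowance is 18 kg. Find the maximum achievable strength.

Take 1×Q and 3×C: weight 18 ≤ 18, strength 1·5 + 3·10 = 35.
C has the best ratio (10/5) and is taken to its limit of 3; remaining capacity is filled optimally with the others.

35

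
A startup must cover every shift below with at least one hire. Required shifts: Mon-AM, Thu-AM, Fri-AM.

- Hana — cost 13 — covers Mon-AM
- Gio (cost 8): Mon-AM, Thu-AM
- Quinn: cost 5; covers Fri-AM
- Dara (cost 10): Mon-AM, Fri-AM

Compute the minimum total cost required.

This is an integer covering problem.
Choose Gio and Quinn: together they cover Mon-AM, Thu-AM, Fri-AM — every shift.
Total cost: 8 + 5 = 13.
No cover costs less than 13.

13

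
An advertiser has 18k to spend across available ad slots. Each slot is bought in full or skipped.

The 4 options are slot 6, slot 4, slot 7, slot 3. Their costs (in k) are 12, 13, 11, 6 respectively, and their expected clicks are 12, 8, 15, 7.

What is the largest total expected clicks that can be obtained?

22

This is an integer program with binary decision variables.
Allowing fractional choices, the relaxed optimum would be about 23.0, but ad slots are indivisible.
slot 7 + slot 3: cost 11 + 6 = 17 ≤ 18, expected clicks 15 + 7 = 22.
slot 7: cost 11 ≤ 18, expected clicks 15.
slot 6 + slot 3: cost 12 + 6 = 18 ≤ 18, expected clicks 12 + 7 = 19.
Best is slot 7 and slot 3 with total expected clicks 22.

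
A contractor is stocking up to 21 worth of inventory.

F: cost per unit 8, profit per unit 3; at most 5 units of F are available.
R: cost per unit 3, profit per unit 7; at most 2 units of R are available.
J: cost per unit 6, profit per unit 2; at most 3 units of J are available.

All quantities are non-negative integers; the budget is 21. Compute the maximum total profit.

Take 1×F, 2×R, and 1×J: cost 20 ≤ 21, profit 1·3 + 2·7 + 1·2 = 19.
R has the best ratio (7/3) and is taken to its limit of 2; remaining capacity is filled optimally with the others.

19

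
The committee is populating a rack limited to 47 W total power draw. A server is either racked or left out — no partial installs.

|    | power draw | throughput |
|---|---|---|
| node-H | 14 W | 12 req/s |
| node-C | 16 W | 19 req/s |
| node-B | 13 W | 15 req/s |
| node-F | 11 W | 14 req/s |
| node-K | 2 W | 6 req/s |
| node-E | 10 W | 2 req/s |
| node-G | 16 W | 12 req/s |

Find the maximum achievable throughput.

54

Allowing fractional choices, the relaxed optimum would be about 58.3, but servers are indivisible.
node-H + node-C + node-B + node-K: power draw 14 + 16 + 13 + 2 = 45 ≤ 47, throughput 12 + 19 + 15 + 6 = 52.
node-C + node-B + node-F + node-K: power draw 16 + 13 + 11 + 2 = 42 ≤ 47, throughput 19 + 15 + 14 + 6 = 54.
Best is node-C, node-B, node-F, and node-K with total throughput 54.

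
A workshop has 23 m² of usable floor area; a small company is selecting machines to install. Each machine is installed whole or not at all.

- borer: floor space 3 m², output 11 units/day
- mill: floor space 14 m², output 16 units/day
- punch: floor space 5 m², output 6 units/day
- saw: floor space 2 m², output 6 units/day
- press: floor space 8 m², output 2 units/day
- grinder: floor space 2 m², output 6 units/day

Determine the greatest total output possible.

39

Allowing fractional choices, the relaxed optimum would be about 41.6, but machines are indivisible.
borer + mill + saw + grinder: floor space 3 + 14 + 2 + 2 = 21 ≤ 23, output 11 + 16 + 6 + 6 = 39.
mill + punch + saw + grinder: floor space 14 + 5 + 2 + 2 = 23 ≤ 23, output 16 + 6 + 6 + 6 = 34.
borer + mill + saw: floor space 3 + 14 + 2 = 19 ≤ 23, output 11 + 16 + 6 = 33.
Best is borer, mill, saw, and grinder with total output 39.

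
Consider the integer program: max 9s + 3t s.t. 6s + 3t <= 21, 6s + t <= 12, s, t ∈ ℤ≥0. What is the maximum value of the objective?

(s,t)=(1,5): 6·1+3·5=21≤21, 6·1+1·5=11≤12, objective 24.
(s,t)=(1,4): 6·1+3·4=18≤21, 6·1+1·4=10≤12, objective 21.
(s,t)=(0,6): 6·0+3·6=18≤21, 6·0+1·6=6≤12, objective 18.
(s,t)=(1,3): 6·1+3·3=15≤21, 6·1+1·3=9≤12, objective 18.
Maximum is 24 at (s,t)=(1,5).

24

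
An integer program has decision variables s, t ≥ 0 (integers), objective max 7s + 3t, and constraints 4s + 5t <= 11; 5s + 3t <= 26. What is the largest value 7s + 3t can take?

Relaxing integrality, the LP optimum is 19.25 at (s,t) = (2.75, 0), which is not an integer point.
(s,t)=(2,0): 4·2+5·0=8≤11, 5·2+3·0=10≤26, objective 14.
(s,t)=(1,1): 4·1+5·1=9≤11, 5·1+3·1=8≤26, objective 10.
(s,t)=(1,0): 4·1+5·0=4≤11, 5·1+3·0=5≤26, objective 7.
Maximum is 14 at (s,t)=(2,0).

14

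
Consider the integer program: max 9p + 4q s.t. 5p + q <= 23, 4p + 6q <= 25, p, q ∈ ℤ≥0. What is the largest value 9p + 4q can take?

(p,q)=(4,1): 5·4+1·1=21≤23, 4·4+6·1=22≤25, objective 40.
(p,q)=(4,0): 5·4+1·0=20≤23, 4·4+6·0=16≤25, objective 36.
No feasible integer point exceeds 40.

40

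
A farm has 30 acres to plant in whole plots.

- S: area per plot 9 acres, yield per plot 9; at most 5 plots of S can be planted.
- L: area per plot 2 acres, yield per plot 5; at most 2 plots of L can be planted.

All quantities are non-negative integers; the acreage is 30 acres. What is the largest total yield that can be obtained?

32

This is a bounded integer knapsack.
L has the best ratio (5/2); taking only L gives at most 2×5 = 10 (stopped by the supply cap of 2).
Mixing does better — 3×S and 1×L: area 29 ≤ 30, yield 3·9 + 1·5 = 32.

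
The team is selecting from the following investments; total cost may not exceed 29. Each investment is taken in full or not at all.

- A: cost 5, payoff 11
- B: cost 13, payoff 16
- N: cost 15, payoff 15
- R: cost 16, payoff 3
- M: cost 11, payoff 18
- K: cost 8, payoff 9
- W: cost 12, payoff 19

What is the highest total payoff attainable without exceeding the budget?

A + B + M: cost 5 + 13 + 11 = 29 ≤ 29, payoff 11 + 16 + 18 = 45.
A + M + W: cost 5 + 11 + 12 = 28 ≤ 29, payoff 11 + 18 + 19 = 48.
A + K + W: cost 5 + 8 + 12 = 25 ≤ 29, payoff 11 + 9 + 19 = 39.
Best is A, M, and W with total payoff 48.

48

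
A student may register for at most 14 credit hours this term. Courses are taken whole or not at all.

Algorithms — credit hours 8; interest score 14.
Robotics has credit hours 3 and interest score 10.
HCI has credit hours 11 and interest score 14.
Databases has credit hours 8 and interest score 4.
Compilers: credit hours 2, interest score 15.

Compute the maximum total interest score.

39

This is a 0-1 knapsack instance.
Take Algorithms, Robotics, and Compilers: credit hours 8 + 3 + 2 = 13 ≤ 14, interest score 14 + 10 + 15 = 39.
No other feasible combination does better.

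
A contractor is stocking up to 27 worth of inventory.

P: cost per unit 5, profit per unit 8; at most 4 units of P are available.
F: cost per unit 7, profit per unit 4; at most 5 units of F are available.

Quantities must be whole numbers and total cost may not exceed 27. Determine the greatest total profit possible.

Take 4×P and 1×F: cost 27 ≤ 27, profit 4·8 + 1·4 = 36.
P has the best ratio (8/5) and is taken to its limit of 4; remaining capacity is filled optimally with the others.

36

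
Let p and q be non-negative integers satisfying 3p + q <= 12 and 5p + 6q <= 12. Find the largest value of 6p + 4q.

12

(p,q)=(2,0): 3·2+1·0=6≤12, 5·2+6·0=10≤12, objective 12.
(p,q)=(1,1): 3·1+1·1=4≤12, 5·1+6·1=11≤12, objective 10.
(p,q)=(1,0): 3·1+1·0=3≤12, 5·1+6·0=5≤12, objective 6.
No feasible integer point exceeds 12.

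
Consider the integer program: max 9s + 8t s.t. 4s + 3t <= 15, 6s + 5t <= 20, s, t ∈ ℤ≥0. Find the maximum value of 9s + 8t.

(s,t)=(0,4): 4·0+3·4=12≤15, 6·0+5·4=20≤20, objective 32.
(s,t)=(0,3): 4·0+3·3=9≤15, 6·0+5·3=15≤20, objective 24.
Maximum is 32 at (s,t)=(0,4).

32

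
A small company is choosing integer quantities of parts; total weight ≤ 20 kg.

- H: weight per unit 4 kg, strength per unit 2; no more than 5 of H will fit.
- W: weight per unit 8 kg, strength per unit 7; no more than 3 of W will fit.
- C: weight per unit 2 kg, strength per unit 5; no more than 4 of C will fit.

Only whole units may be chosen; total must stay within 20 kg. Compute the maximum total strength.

This is a bounded integer knapsack.
C has the best ratio (5/2); taking only C gives at most 4×5 = 20 (stopped by the supply cap of 4).
Mixing does better — 1×H, 1×W, and 4×C: weight 20 ≤ 20, strength 1·2 + 1·7 + 4·5 = 29.

29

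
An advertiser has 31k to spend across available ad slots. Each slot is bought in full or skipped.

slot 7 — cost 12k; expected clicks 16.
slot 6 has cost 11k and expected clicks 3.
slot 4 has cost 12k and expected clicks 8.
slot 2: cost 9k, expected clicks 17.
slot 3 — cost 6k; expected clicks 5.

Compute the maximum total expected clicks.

38

This is a 0-1 knapsack instance.
Allowing fractional choices, the relaxed optimum would be about 40.7, but ad slots are indivisible.
slot 7 + slot 2: cost 12 + 9 = 21 ≤ 31, expected clicks 16 + 17 = 33.
slot 7 + slot 2 + slot 3: cost 12 + 9 + 6 = 27 ≤ 31, expected clicks 16 + 17 + 5 = 38.
Best is slot 7, slot 2, and slot 3 with total expected clicks 38.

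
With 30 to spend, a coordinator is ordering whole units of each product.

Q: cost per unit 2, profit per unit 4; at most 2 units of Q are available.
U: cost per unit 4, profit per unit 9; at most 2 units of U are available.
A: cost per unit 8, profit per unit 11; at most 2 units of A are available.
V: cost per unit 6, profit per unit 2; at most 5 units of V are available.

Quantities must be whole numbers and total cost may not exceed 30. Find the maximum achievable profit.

48

U has the best ratio (9/4); taking only U gives at most 2×9 = 18 (stopped by the supply cap of 2).
Mixing does better — 2×Q, 2×U, and 2×A: cost 28 ≤ 30, profit 2·4 + 2·9 + 2·11 = 48.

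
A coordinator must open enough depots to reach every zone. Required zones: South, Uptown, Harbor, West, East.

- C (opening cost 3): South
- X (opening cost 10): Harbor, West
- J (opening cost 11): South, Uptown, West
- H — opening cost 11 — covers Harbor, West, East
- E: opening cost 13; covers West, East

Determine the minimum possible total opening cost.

The greedy cost-per-new-zone heuristic would pick C, H, and J for 25, but a cheaper cover exists.
Choose J and H: together they cover South, Uptown, Harbor, West, East — every zone.
Total opening cost: 11 + 11 = 22.
No cover costs less than 22.

22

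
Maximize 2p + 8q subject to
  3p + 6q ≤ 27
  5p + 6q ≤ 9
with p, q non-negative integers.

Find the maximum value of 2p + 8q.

(p,q)=(0,1): 3·0+6·1=6≤27, 5·0+6·1=6≤9, objective 8.
(p,q)=(1,0): 3·1+6·0=3≤27, 5·1+6·0=5≤9, objective 2.
(p,q)=(0,0): 3·0+6·0=0≤27, 5·0+6·0=0≤9, objective 0.
Maximum is 8 at (p,q)=(0,1).

8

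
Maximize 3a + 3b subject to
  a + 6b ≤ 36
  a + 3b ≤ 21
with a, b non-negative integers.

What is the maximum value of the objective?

(a,b)=(21,0) is feasible, giving 63.
(a,b)=(20,0) is feasible, giving 60.
Maximum is 63 at (a,b)=(21,0).

63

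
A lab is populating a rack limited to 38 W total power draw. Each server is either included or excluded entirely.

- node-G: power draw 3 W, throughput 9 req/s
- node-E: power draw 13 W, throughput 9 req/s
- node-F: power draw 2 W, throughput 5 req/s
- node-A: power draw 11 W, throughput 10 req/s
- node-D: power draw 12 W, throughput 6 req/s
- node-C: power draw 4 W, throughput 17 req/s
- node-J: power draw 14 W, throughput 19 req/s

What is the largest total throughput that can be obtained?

Allowing fractional choices, the relaxed optimum would be about 62.8, but servers are indivisible.
node-G + node-F + node-A + node-C + node-J: power draw 3 + 2 + 11 + 4 + 14 = 34 ≤ 38, throughput 9 + 5 + 10 + 17 + 19 = 60.
node-G + node-E + node-F + node-C + node-J: power draw 3 + 13 + 2 + 4 + 14 = 36 ≤ 38, throughput 9 + 9 + 5 + 17 + 19 = 59.
node-G + node-F + node-D + node-C + node-J: power draw 3 + 2 + 12 + 4 + 14 = 35 ≤ 38, throughput 9 + 5 + 6 + 17 + 19 = 56.
Best is node-G, node-F, node-A, node-C, and node-J with total throughput 60.

60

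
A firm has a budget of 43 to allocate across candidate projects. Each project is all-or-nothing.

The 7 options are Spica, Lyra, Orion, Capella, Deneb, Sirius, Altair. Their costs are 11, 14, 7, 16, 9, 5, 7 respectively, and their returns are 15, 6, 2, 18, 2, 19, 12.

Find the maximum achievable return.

Lyra + Capella + Sirius + Altair: cost 14 + 16 + 5 + 7 = 42 ≤ 43, return 6 + 18 + 19 + 12 = 55.
Spica + Orion + Capella + Sirius: cost 11 + 7 + 16 + 5 = 39 ≤ 43, return 15 + 2 + 18 + 19 = 54.
Spica + Capella + Sirius + Altair: cost 11 + 16 + 5 + 7 = 39 ≤ 43, return 15 + 18 + 19 + 12 = 64.
Best is Spica, Capella, Sirius, and Altair with total return 64.

64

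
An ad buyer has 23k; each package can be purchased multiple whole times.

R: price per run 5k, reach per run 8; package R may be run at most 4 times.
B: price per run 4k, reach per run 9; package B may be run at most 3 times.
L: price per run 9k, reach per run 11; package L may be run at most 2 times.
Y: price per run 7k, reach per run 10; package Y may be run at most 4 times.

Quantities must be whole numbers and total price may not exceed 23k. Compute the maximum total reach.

43

Take 2×R and 3×B: price 22 ≤ 23, reach 2·8 + 3·9 = 43.
B has the best ratio (9/4) and is taken to its limit of 3; remaining capacity is filled optimally with the others.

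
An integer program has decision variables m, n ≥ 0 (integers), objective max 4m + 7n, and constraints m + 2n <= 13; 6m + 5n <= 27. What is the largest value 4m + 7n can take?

(m,n)=(0,5): 1·0+2·5=10≤13, 6·0+5·5=25≤27, objective 35.
(m,n)=(1,4): 1·1+2·4=9≤13, 6·1+5·4=26≤27, objective 32.
(m,n)=(0,4): 1·0+2·4=8≤13, 6·0+5·4=20≤27, objective 28.
Maximum is 35 at (m,n)=(0,5).

35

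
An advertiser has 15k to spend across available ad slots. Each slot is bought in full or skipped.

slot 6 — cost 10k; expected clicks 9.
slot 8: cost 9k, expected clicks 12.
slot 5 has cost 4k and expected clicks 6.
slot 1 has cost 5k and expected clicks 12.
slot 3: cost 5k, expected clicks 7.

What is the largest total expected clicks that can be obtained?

Treat it as a binary knapsack problem.
slot 5 + slot 1 + slot 3: cost 4 + 5 + 5 = 14 ≤ 15, expected clicks 6 + 12 + 7 = 25.
slot 8 + slot 1: cost 9 + 5 = 14 ≤ 15, expected clicks 12 + 12 = 24.
Best is slot 5, slot 1, and slot 3 with total expected clicks 25.

25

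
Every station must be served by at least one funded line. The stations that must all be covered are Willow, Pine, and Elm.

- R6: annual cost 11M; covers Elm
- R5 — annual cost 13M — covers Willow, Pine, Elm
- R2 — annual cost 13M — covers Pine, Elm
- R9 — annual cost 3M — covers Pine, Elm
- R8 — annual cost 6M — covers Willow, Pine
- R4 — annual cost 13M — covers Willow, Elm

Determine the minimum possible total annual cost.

Choose R9 and R8: together they cover Willow, Pine, Elm — every station.
Total annual cost: 3 + 6 = 9.

9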